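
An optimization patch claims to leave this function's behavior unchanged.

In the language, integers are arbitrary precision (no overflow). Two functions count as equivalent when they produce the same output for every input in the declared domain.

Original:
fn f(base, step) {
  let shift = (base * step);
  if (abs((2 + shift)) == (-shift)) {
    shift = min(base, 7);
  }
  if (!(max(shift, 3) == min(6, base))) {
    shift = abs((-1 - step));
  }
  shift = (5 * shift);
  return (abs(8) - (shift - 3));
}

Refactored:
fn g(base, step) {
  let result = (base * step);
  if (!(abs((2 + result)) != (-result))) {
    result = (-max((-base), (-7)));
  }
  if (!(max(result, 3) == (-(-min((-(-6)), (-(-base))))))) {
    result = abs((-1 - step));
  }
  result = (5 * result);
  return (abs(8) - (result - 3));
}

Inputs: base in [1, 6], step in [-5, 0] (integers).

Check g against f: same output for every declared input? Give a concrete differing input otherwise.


Reading the diff, among the changes: boolean connective usage differs; also min/max/abs usage differs; also comparison usage differs; also local variable names differ.
Spot check at base=3, step=-3 — f: shift becomes -9; next (abs((2 + shift)) == (-shift)) evaluates to false; next (!(max(shift, 3) == min(6, base))) evaluates to false; next shift becomes -45; next final value 56. g: result becomes -9; next (!(abs((2 + result)) != (-result))) evaluates to false; next (!(max(result, 3) == (-(-min((-(-6)), (-(-base))))))) evaluates to false; next result becomes -45; next final value 56. Both give 56.
Across all 36 domain points the two functions coincide.
verdict: equivalent


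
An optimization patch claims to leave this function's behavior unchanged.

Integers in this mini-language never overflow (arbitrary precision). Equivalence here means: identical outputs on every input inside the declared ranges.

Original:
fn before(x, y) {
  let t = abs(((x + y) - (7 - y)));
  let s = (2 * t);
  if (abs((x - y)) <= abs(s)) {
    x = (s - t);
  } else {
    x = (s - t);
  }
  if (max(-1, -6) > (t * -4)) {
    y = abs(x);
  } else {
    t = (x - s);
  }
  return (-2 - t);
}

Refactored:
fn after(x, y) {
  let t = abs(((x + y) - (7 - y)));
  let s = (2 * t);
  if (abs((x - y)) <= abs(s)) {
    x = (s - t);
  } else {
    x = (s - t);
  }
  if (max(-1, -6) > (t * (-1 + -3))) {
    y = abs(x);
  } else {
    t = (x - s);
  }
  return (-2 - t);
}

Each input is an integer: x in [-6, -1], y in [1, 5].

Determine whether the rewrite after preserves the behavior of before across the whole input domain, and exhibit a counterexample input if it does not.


Changes here: arithmetic usage differs; and constant usage differs; the full 30-point sweep finds no disagreement.
verdict: equivalent


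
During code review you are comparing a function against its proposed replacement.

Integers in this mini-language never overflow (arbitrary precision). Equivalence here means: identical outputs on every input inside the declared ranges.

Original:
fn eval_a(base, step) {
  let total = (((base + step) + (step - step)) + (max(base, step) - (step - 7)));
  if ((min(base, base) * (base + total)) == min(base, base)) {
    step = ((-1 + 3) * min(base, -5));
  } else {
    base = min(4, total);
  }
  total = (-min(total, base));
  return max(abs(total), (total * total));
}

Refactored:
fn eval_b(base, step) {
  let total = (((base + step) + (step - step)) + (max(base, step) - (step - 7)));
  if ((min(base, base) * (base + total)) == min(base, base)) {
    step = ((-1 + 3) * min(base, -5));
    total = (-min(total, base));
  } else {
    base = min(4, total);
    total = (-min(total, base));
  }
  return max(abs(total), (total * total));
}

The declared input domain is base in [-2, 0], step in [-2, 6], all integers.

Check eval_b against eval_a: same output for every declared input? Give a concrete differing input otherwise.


This is a faithful refactor — min/max/abs usage differs, plus statement counts differ, but the computed results match everywhere.
As a probe, take base=-1, step=3: eval_a runs total = 9; ((min(base, base) * (base + total)) == min(base, base)) -> false; base = 4; total = -4; return 16; eval_b runs total = 9; ((min(base, base) * (base + total)) == min(base, base)) -> false; base = 4; total = -4; return 16; both end at 16.
Across all 27 domain points the two functions coincide.
verdict: equivalent


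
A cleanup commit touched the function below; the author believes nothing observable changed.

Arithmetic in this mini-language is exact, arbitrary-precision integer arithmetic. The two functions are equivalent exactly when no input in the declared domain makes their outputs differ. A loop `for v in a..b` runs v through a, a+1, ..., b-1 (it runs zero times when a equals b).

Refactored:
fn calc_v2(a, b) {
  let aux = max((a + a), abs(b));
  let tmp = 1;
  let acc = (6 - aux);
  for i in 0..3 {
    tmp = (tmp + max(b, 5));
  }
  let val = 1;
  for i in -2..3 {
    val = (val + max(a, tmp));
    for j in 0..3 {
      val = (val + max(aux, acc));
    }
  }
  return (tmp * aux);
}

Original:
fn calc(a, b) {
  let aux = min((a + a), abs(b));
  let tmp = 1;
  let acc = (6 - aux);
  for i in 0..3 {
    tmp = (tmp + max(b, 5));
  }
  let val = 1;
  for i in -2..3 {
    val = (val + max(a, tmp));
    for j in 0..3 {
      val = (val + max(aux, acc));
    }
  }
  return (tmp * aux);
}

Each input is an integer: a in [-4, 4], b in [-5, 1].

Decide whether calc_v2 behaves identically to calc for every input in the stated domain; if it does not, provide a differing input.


Run the pair on a=-4, b=-5.
calc: aux becomes -8; next tmp becomes 1; next acc becomes 14; next at i=0:; next tmp becomes 6; next at i=1:; next tmp becomes 11; next at i=2:; next tmp becomes 16; next val becomes 1; next at i=-2:; next val becomes 17; next at j=0:; next val becomes 31; next at j=1:; next val becomes 45; next at j=2:; next val becomes 59; next at i=-1:; next val becomes 75; next at j=0:; next val becomes 89; next at j=1:; next val becomes 103; next at j=2:; next val becomes 117; next at i=0:; next val becomes 133; next at j=0:; next val becomes 147; next at j=1:; next val becomes 161; next at j=2:; next val becomes 175; next at i=1:; next val becomes 191; next at j=0:; next val becomes 205; next at j=1:; next val becomes 219; next at j=2:; next val becomes 233; next at i=2:; next val becomes 249; next at j=0:; next val becomes 263; next at j=1:; next val becomes 277; next at j=2:; next val becomes 291; next final value -128
calc_v2: aux becomes 5; next tmp becomes 1; next acc becomes 1; next at i=0:; next tmp becomes 6; next at i=1:; next tmp becomes 11; next at i=2:; next tmp becomes 16; next val becomes 1; next at i=-2:; next val becomes 17; next at j=0:; next val becomes 22; next at j=1:; next val becomes 27; next at j=2:; next val becomes 32; next at i=-1:; next val becomes 48; next at j=0:; next val becomes 53; next at j=1:; next val becomes 58; next at j=2:; next val becomes 63; next at i=0:; next val becomes 79; next at j=0:; next val becomes 84; next at j=1:; next val becomes 89; next at j=2:; next val becomes 94; next at i=1:; next val becomes 110; next at j=0:; next val becomes 115; next at j=1:; next val becomes 120; next at j=2:; next val becomes 125; next at i=2:; next val becomes 141; next at j=0:; next val becomes 146; next at j=1:; next val becomes 151; next at j=2:; next val becomes 156; next final value 80
-128 vs 80 — the two versions disagree here.
verdict: not equivalent; witness: a=-4, b=-5


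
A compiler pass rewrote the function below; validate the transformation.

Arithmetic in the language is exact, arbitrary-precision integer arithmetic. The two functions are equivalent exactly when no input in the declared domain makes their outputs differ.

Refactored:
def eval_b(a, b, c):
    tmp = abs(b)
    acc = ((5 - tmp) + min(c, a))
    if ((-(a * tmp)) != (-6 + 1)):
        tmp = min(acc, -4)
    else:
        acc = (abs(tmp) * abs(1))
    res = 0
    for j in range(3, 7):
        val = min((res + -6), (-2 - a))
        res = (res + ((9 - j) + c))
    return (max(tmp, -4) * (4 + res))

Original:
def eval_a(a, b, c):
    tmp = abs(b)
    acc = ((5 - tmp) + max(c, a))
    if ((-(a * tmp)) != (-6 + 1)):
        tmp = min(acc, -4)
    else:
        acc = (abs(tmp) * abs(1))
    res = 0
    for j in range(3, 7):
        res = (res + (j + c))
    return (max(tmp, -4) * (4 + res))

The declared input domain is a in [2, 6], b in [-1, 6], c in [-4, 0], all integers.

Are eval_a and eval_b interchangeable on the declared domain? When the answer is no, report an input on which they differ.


Equivalent. The edit looks behavioral (`max(c, a)` became `min(c, a)`), but over these ranges it never changes the outcome.
An exhaustive pass over the 200 declared inputs shows identical outputs.
Spot check at a=6, b=1, c=-2 — eval_a: tmp becomes 1; next acc becomes 10; next ((-(a * tmp)) != (-6 + 1)) evaluates to true; next tmp becomes -4; next res becomes 0; next at j=3:; next res becomes 1; next at j=4:; next res becomes 3; next at j=5:; next res becomes 6; next at j=6:; next res becomes 10; next final value -56. eval_b: tmp becomes 1; next acc becomes 2; next ((-(a * tmp)) != (-6 + 1)) evaluates to true; next tmp becomes -4; next res becomes 0; next at j=3:; next val becomes -8; next res becomes 4; next at j=4:; next val becomes -8; next res becomes 7; next at j=5:; next val becomes -8; next res becomes 9; next at j=6:; next val becomes -8; next res becomes 10; next final value -56. Both give -56.
verdict: equivalent


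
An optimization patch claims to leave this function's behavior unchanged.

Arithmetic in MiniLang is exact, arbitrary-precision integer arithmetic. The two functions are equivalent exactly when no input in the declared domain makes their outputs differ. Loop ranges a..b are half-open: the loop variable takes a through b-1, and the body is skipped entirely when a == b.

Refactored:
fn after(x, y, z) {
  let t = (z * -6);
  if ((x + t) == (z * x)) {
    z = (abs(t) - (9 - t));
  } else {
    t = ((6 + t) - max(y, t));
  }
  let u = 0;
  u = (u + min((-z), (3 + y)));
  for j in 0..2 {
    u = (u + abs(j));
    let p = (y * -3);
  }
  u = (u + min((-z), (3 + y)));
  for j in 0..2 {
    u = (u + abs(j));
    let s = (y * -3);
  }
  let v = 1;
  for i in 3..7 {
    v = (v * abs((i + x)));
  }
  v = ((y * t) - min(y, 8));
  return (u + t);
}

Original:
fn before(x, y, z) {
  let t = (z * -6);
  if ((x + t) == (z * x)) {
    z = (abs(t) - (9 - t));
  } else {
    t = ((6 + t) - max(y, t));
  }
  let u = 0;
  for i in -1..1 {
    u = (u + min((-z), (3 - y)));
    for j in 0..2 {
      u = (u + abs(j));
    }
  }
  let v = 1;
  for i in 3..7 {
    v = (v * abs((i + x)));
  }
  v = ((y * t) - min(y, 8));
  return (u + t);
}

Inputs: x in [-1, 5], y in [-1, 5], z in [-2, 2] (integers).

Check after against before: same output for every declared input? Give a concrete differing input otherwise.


Not equivalent: x=-1, y=2, z=-2 separates them (10 vs 12).
before: t := 12 | ((x + t) == (z * x)): false | t := 6 | u := 0 | iter i=-1: | u := 1 | iter j=0: | u := 1 | iter j=1: | u := 2 | iter i=0: | u := 3 | iter j=0: | u := 3 | iter j=1: | u := 4 | v := 1 | iter i=3: | v := 2 | iter i=4: | v := 6 | iter i=5: | v := 24 | iter i=6: | v := 120 | v := 10 | result 10
after: t := 12 | ((x + t) == (z * x)): false | t := 6 | u := 0 | u := 2 | iter j=0: | u := 2 | p := -6 | iter j=1: | u := 3 | p := -6 | u := 5 | iter j=0: | u := 5 | s := -6 | iter j=1: | u := 6 | s := -6 | v := 1 | iter i=3: | v := 2 | iter i=4: | v := 6 | iter i=5: | v := 24 | iter i=6: | v := 120 | v := 10 | result 12
verdict: not equivalent; witness: x=-1, y=2, z=-2


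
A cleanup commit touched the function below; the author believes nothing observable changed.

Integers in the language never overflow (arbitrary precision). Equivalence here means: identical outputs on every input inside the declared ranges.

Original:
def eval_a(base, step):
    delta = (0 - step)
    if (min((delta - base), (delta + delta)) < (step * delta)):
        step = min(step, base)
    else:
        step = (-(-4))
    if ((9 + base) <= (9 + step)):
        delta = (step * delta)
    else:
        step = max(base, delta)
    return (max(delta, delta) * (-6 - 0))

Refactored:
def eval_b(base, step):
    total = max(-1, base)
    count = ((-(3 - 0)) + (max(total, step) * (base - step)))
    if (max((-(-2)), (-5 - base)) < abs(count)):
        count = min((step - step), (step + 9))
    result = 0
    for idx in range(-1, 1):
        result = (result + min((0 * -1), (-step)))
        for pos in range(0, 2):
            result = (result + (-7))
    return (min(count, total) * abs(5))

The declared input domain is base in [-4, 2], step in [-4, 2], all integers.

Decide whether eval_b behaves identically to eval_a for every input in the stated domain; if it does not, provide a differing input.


Run the pair on base=-4, step=-4.
eval_a: delta = 4; (min((delta - base), (delta + delta)) < (step * delta)) -> false; step = 4; ((9 + base) <= (9 + step)) -> true; delta = 16; return -96
eval_b: total = -1; count = -3; (max((-(-2)), (-5 - base)) < abs(count)) -> true; count = 0; result = 0; [idx=-1]; result = 0; [pos=0]; result = -7; [pos=1]; result = -14; [idx=0]; result = -14; [pos=0]; result = -21; [pos=1]; result = -28; return -5
-96 against -5: the behavior changed.
verdict: not equivalent; witness: base=-4, step=-4


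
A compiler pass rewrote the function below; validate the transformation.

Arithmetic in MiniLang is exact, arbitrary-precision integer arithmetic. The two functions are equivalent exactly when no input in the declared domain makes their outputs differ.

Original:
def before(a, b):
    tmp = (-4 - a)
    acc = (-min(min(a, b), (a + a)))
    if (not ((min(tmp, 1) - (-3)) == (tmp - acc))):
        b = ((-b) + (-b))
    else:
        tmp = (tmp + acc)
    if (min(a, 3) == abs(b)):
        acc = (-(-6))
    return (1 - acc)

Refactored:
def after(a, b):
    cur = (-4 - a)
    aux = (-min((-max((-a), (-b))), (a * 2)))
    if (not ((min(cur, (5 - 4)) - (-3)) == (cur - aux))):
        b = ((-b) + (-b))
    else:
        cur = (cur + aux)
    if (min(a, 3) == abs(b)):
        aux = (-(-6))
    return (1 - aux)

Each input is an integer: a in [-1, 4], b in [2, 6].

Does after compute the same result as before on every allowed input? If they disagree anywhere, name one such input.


Equivalent — the differences include min/max/abs usage differs; constant usage differs; arithmetic usage differs; local variable names differ, yet no declared input distinguishes the two.
Spot check at a=2, b=2 — before: tmp becomes -6; next acc becomes -2; next (not ((min(tmp, 1) - (-3)) == (tmp - acc))) evaluates to true; next b becomes -4; next (min(a, 3) == abs(b)) evaluates to false; next final value 3. after: cur becomes -6; next aux becomes -2; next (not ((min(cur, (5 - 4)) - (-3)) == (cur - aux))) evaluates to true; next b becomes -4; next (min(a, 3) == abs(b)) evaluates to false; next final value 3. Both give 3.
Checked all 30 inputs in the declared domain: the outputs agree on every one.
verdict: equivalent


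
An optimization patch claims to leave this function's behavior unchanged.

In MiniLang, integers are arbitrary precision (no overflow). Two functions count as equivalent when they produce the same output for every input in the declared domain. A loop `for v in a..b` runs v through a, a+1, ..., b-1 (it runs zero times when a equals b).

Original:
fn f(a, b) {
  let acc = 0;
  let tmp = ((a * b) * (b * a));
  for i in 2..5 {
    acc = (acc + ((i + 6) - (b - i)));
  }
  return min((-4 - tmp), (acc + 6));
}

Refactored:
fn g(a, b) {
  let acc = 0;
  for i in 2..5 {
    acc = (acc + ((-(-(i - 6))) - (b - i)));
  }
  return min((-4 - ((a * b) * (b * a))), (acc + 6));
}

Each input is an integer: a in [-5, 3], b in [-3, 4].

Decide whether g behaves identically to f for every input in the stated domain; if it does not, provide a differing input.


There is a counterexample at a=0, b=4: -4 on one side, -6 on the other.
f: acc := 0 | tmp := 0 | iter i=2: | acc := 6 | iter i=3: | acc := 14 | iter i=4: | acc := 24 | result -4
g: acc := 0 | iter i=2: | acc := -6 | iter i=3: | acc := -10 | iter i=4: | acc := -12 | result -6
verdict: not equivalent; witness: a=0, b=4


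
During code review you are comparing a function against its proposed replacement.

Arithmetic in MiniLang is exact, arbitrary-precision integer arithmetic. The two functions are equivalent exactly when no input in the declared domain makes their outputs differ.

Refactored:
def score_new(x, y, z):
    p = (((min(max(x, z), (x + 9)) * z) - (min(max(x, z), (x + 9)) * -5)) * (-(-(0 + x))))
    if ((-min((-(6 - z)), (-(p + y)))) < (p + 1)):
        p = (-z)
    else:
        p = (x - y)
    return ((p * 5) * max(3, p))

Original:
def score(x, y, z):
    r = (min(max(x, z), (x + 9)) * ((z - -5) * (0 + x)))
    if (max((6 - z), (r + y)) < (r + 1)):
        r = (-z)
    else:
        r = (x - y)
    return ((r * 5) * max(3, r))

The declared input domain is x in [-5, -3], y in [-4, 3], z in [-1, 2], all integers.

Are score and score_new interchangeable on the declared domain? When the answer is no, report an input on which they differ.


Changes here: arithmetic usage differs, and min/max/abs usage differs, and local variable names differ, and constant usage differs; the full 96-point sweep finds no disagreement.
verdict: equivalent


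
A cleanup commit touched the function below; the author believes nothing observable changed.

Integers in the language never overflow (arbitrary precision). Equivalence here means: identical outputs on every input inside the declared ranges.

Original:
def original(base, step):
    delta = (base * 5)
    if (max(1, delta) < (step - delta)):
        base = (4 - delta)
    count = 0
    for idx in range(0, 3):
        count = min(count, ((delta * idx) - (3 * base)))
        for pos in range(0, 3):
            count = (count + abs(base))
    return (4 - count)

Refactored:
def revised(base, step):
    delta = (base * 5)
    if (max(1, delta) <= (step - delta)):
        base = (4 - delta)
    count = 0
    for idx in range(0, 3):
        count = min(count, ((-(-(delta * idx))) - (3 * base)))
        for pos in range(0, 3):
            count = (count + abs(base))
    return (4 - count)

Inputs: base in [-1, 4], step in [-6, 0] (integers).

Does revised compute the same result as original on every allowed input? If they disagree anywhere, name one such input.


Input base=-1, step=-4: 8 from original versus 14 from revised.
verdict: not equivalent; witness: base=-1, step=-4


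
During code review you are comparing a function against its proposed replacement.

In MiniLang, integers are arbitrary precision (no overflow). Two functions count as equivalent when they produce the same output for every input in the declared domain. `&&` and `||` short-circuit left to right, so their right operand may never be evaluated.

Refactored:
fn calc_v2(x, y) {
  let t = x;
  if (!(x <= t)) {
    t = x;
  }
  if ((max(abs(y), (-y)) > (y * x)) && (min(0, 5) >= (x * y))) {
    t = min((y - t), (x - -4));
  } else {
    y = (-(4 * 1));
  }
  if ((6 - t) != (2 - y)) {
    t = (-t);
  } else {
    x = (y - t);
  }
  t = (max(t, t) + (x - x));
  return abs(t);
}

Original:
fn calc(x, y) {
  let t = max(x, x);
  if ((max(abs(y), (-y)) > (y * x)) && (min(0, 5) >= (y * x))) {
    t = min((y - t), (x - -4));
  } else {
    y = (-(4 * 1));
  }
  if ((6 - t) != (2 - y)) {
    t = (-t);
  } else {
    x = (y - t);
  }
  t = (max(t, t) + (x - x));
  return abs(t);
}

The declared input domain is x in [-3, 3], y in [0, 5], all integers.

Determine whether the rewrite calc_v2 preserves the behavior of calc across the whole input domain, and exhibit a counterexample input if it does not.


Comparing the listings, the differences include: min/max/abs usage differs, statement counts differ, boolean connective usage differs, comparison usage differs, branching structure differs.
Tracing x=3, y=0: calc: t becomes 3; next ((max(abs(y), (-y)) > (y * x)) && (min(0, 5) >= (y * x))) evaluates to false; next y becomes -4; next ((6 - t) != (2 - y)) evaluates to true; next t becomes -3; next t becomes -3; next final value 3 | calc_v2: t becomes 3; next (!(x <= t)) evaluates to false; next ((max(abs(y), (-y)) > (y * x)) && (min(0, 5) >= (x * y))) evaluates to false; next y becomes -4; next ((6 - t) != (2 - y)) evaluates to true; next t becomes -3; next t becomes -3; next final value 3 — matching result 3.
Every one of the 42 inputs gives matching results.
verdict: equivalent


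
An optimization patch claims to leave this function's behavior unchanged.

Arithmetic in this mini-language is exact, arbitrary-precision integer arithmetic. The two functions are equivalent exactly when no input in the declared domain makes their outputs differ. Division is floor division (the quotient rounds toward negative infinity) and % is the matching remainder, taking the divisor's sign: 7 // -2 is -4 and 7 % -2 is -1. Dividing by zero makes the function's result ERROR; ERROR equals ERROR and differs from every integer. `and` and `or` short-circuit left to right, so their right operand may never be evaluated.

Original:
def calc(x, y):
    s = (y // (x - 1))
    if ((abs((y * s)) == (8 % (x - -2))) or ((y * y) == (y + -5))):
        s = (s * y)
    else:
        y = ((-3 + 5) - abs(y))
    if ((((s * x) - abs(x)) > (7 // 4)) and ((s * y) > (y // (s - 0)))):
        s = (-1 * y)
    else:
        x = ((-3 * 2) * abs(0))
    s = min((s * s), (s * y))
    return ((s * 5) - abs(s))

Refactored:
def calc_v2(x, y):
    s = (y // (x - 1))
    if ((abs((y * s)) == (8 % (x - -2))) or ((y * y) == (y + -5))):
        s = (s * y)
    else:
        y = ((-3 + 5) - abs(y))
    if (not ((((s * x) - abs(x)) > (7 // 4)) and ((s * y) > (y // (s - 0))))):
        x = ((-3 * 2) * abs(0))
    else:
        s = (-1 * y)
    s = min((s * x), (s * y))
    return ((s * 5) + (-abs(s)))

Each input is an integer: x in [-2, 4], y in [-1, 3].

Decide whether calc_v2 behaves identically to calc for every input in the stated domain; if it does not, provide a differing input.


The rewrite breaks on x=-1, y=3, where the results are 8 and 0.
calc: s becomes -2; next ((abs((y * s)) == (8 % (x - -2))) or ((y * y) == (y + -5))) evaluates to false; next y becomes -1; next ((((s * x) - abs(x)) > (7 // 4)) and ((s * y) > (y // (s - 0)))) evaluates to false; next x becomes 0; next s becomes 2; next final value 8
calc_v2: s becomes -2; next ((abs((y * s)) == (8 % (x - -2))) or ((y * y) == (y + -5))) evaluates to false; next y becomes -1; next (not ((((s * x) - abs(x)) > (7 // 4)) and ((s * y) > (y // (s - 0))))) evaluates to true; next x becomes 0; next s becomes 0; next final value 0
verdict: not equivalent; witness: x=-1, y=3


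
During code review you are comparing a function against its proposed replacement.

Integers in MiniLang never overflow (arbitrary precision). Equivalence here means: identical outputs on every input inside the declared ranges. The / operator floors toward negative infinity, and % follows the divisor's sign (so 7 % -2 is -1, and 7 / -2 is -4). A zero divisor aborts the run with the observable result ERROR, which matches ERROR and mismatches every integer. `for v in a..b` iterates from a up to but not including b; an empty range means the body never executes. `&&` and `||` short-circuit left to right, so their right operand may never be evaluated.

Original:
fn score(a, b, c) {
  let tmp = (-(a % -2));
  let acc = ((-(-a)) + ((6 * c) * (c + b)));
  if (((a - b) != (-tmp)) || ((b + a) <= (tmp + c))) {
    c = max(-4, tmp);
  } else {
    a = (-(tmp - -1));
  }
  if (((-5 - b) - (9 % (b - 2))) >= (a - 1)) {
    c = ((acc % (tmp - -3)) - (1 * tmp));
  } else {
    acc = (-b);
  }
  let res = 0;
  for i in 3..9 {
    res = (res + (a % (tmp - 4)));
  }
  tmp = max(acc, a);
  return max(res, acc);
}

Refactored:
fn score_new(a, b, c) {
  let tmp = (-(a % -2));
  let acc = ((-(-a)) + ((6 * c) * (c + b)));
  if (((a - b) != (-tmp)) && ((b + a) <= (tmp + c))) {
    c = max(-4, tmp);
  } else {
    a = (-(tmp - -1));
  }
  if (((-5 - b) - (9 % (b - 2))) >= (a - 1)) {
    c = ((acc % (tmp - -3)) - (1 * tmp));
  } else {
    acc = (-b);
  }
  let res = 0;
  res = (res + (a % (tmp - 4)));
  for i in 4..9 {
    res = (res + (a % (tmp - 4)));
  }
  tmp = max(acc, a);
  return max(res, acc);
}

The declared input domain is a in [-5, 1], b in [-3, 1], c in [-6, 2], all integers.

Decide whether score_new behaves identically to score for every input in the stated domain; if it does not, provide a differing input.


Not equivalent: a=-5, b=1, c=-6 separates them (175 vs -1).
score: tmp becomes 1; next acc becomes 175; next (((a - b) != (-tmp)) || ((b + a) <= (tmp + c))) evaluates to true; next c becomes 1; next (((-5 - b) - (9 % (b - 2))) >= (a - 1)) evaluates to true; next c becomes 2; next res becomes 0; next at i=3:; next res becomes -2; next at i=4:; next res becomes -4; next at i=5:; next res becomes -6; next at i=6:; next res becomes -8; next at i=7:; next res becomes -10; next at i=8:; next res becomes -12; next tmp becomes 175; next final value 175
score_new: tmp becomes 1; next acc becomes 175; next (((a - b) != (-tmp)) && ((b + a) <= (tmp + c))) evaluates to false; next a becomes -2; next (((-5 - b) - (9 % (b - 2))) >= (a - 1)) evaluates to false; next acc becomes -1; next res becomes 0; next res becomes -2; next at i=4:; next res becomes -4; next at i=5:; next res becomes -6; next at i=6:; next res becomes -8; next at i=7:; next res becomes -10; next at i=8:; next res becomes -12; next tmp becomes -1; next final value -1
verdict: not equivalent; witness: a=-5, b=1, c=-6


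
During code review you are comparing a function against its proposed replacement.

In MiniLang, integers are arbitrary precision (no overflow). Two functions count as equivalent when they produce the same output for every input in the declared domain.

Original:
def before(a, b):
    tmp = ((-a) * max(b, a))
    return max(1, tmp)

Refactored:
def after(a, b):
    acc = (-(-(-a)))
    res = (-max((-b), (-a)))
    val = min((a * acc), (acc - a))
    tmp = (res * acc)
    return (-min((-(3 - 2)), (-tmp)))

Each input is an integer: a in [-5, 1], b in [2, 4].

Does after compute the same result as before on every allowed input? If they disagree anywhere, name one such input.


Run the pair on a=-5, b=2.
before: tmp=10, then returns 10
after: acc=5, then res=-5, then val=-25, then tmp=-25, then returns 1
10 != 1, so the rewrite changes behavior.
verdict: not equivalent; witness: a=-5, b=2


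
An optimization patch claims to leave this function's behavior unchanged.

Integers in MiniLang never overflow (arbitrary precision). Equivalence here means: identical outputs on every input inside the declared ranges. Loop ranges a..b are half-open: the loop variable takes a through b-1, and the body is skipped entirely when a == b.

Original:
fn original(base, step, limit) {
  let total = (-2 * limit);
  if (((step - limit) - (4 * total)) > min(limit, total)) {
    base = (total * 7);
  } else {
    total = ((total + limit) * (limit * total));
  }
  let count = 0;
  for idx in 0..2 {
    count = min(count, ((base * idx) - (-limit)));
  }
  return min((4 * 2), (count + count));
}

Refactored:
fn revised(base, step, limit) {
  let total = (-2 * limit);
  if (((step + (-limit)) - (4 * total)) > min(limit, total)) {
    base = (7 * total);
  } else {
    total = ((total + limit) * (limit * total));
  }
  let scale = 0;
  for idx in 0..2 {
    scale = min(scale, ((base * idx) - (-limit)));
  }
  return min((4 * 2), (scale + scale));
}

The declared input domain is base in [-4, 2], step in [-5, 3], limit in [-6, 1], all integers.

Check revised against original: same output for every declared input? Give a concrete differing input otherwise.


The two are interchangeable: arithmetic usage differs; and local variable names differ, and every declared input agrees.
Tracing base=2, step=3, limit=-2: original: total becomes 4; next (((step - limit) - (4 * total)) > min(limit, total)) evaluates to false; next total becomes -16; next count becomes 0; next at idx=0:; next count becomes -2; next at idx=1:; next count becomes -2; next final value -4 | revised: total becomes 4; next (((step + (-limit)) - (4 * total)) > min(limit, total)) evaluates to false; next total becomes -16; next scale becomes 0; next at idx=0:; next scale becomes -2; next at idx=1:; next scale becomes -2; next final value -4 — matching result -4.
Across all 504 domain points the two functions coincide.
verdict: equivalent


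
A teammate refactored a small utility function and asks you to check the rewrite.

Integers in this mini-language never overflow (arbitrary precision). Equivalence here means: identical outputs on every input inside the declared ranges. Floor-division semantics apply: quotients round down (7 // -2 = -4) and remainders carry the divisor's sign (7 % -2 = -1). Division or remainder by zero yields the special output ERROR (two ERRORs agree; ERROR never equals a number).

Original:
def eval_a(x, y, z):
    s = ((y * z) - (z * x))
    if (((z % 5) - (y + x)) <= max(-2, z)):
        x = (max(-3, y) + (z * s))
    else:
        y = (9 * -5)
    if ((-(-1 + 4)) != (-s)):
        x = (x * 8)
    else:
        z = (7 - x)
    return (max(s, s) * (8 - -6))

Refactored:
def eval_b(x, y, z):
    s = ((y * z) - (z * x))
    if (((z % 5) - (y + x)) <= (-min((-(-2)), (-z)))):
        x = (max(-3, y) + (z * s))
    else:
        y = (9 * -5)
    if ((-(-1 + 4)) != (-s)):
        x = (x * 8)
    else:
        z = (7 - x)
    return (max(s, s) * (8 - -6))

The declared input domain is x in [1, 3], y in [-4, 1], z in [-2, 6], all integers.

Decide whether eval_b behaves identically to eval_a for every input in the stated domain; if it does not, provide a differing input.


Equivalent — the differences include min/max/abs usage differs, yet no declared input distinguishes the two.
Tracing x=3, y=-4, z=2: eval_a: s becomes -14; next (((z % 5) - (y + x)) <= max(-2, z)) evaluates to false; next y becomes -45; next ((-(-1 + 4)) != (-s)) evaluates to true; next x becomes 24; next final value -196 | eval_b: s becomes -14; next (((z % 5) - (y + x)) <= (-min((-(-2)), (-z)))) evaluates to false; next y becomes -45; next ((-(-1 + 4)) != (-s)) evaluates to true; next x becomes 24; next final value -196 — matching result -196.
Across all 162 domain points the two functions coincide.
verdict: equivalent


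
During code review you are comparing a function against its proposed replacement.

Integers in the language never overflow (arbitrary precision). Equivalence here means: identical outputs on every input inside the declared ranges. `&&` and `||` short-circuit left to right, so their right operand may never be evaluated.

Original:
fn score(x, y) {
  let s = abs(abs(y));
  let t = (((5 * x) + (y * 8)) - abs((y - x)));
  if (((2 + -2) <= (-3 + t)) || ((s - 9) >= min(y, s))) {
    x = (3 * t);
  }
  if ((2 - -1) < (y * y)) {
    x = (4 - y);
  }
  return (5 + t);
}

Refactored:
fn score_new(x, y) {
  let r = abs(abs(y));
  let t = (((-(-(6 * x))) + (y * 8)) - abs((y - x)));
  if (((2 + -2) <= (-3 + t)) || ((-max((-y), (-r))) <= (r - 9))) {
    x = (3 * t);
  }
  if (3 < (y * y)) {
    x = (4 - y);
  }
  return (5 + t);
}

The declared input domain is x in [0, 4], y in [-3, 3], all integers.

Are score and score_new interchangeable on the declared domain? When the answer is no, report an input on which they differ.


Not equivalent: x=1, y=-3 separates them (-18 vs -17).
score: s = 3; t = -23; (((2 + -2) <= (-3 + t)) || ((s - 9) >= min(y, s))) -> false; ((2 - -1) < (y * y)) -> true; x = 7; return -18
score_new: r = 3; t = -22; (((2 + -2) <= (-3 + t)) || ((-max((-y), (-r))) <= (r - 9))) -> false; (3 < (y * y)) -> true; x = 7; return -17
verdict: not equivalent; witness: x=1, y=-3


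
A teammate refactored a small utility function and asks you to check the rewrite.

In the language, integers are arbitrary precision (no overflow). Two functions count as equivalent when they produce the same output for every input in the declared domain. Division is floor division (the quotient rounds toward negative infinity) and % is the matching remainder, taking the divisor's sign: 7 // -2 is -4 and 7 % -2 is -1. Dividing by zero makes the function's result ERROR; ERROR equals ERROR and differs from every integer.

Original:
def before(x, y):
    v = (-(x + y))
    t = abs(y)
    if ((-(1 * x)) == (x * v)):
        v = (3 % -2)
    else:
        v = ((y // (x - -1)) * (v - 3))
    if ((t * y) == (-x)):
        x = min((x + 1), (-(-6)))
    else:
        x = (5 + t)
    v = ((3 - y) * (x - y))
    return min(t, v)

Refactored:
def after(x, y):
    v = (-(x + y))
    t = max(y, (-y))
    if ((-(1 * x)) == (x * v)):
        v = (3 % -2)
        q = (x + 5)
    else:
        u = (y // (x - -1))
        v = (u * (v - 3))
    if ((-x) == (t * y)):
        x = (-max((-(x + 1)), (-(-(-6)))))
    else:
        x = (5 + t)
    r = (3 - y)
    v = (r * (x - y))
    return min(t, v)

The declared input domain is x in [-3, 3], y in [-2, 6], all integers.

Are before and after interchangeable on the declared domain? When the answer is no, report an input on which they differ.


Equivalent — the differences include statement counts differ; and min/max/abs usage differs; and local variable names differ; and constant usage differs; and arithmetic usage differs, yet no declared input distinguishes the two.
One worked example (x=0, y=2) — before: v becomes -2; next t becomes 2; next ((-(1 * x)) == (x * v)) evaluates to true; next v becomes -1; next ((t * y) == (-x)) evaluates to false; next x becomes 7; next v becomes 5; next final value 2; after: v becomes -2; next t becomes 2; next ((-(1 * x)) == (x * v)) evaluates to true; next v becomes -1; next q becomes 5; next ((-x) == (t * y)) evaluates to false; next x becomes 7; next r becomes 1; next v becomes 5; next final value 2; agreement on 2.
Checked all 63 inputs in the declared domain: the outputs agree on every one.
verdict: equivalent


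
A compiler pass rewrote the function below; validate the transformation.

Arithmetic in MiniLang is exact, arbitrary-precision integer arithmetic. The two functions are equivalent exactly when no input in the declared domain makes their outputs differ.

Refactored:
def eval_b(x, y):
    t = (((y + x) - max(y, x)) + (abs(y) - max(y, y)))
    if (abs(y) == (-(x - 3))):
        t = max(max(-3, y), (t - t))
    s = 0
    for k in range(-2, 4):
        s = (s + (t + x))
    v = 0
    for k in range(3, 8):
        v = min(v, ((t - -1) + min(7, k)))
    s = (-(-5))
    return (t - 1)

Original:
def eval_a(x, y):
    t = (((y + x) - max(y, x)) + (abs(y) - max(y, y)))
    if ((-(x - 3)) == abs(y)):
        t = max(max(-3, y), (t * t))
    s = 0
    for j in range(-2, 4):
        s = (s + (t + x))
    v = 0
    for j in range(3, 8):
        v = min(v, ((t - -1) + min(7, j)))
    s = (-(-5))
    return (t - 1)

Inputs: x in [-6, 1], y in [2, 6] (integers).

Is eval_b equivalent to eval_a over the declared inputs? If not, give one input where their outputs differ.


There is a counterexample at x=-3, y=6: 8 on one side, 5 on the other.
eval_a: t := -3 | ((-(x - 3)) == abs(y)): true | t := 9 | s := 0 | iter j=-2: | s := 6 | iter j=-1: | s := 12 | iter j=0: | s := 18 | iter j=1: | s := 24 | iter j=2: | s := 30 | iter j=3: | s := 36 | v := 0 | iter j=3: | v := 0 | iter j=4: | v := 0 | iter j=5: | v := 0 | iter j=6: | v := 0 | iter j=7: | v := 0 | s := 5 | result 8
eval_b: t := -3 | (abs(y) == (-(x - 3))): true | t := 6 | s := 0 | iter k=-2: | s := 3 | iter k=-1: | s := 6 | iter k=0: | s := 9 | iter k=1: | s := 12 | iter k=2: | s := 15 | iter k=3: | s := 18 | v := 0 | iter k=3: | v := 0 | iter k=4: | v := 0 | iter k=5: | v := 0 | iter k=6: | v := 0 | iter k=7: | v := 0 | s := 5 | result 5
verdict: not equivalent; witness: x=-3, y=6


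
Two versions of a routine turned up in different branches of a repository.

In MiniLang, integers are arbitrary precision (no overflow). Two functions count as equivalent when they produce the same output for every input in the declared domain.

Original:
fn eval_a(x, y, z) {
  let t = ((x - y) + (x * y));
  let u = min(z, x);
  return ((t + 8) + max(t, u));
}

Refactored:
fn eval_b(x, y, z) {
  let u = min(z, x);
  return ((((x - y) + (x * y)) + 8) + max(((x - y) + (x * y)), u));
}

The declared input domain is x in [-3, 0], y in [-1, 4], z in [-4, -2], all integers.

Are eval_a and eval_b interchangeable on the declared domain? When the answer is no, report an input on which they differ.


The two versions differ — the changes include statement counts differ, plus arithmetic usage differs, plus local variable names differ.
Tracing x=-3, y=1, z=-4: eval_a: t=-7, then u=-4, then returns -3 | eval_b: u=-4, then returns -3 — matching result -3.
An exhaustive pass over the 72 declared inputs shows identical outputs.
verdict: equivalent


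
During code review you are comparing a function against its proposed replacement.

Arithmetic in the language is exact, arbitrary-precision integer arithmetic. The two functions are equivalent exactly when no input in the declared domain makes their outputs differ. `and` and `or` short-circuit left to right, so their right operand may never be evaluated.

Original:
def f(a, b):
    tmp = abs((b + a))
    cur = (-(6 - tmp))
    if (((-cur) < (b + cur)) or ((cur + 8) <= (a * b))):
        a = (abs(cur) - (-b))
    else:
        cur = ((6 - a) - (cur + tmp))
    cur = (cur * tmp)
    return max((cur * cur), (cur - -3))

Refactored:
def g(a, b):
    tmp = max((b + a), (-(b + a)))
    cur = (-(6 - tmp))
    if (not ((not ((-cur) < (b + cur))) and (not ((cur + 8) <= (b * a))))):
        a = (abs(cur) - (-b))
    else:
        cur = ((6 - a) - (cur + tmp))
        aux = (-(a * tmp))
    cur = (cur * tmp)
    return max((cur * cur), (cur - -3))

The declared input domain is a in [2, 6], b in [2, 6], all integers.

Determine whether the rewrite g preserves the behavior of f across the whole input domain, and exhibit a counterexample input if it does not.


The two are interchangeable: min/max/abs usage differs; and local variable names differ; and arithmetic usage differs; and statement counts differ; and boolean connective usage differs, and every declared input agrees.
Tracing a=5, b=4: f: tmp becomes 9; next cur becomes 3; next (((-cur) < (b + cur)) or ((cur + 8) <= (a * b))) evaluates to true; next a becomes 7; next cur becomes 27; next final value 729 | g: tmp becomes 9; next cur becomes 3; next (not ((not ((-cur) < (b + cur))) and (not ((cur + 8) <= (b * a))))) evaluates to true; next a becomes 7; next cur becomes 27; next final value 729 — matching result 729.
Checked all 25 inputs in the declared domain: the outputs agree on every one.
verdict: equivalent


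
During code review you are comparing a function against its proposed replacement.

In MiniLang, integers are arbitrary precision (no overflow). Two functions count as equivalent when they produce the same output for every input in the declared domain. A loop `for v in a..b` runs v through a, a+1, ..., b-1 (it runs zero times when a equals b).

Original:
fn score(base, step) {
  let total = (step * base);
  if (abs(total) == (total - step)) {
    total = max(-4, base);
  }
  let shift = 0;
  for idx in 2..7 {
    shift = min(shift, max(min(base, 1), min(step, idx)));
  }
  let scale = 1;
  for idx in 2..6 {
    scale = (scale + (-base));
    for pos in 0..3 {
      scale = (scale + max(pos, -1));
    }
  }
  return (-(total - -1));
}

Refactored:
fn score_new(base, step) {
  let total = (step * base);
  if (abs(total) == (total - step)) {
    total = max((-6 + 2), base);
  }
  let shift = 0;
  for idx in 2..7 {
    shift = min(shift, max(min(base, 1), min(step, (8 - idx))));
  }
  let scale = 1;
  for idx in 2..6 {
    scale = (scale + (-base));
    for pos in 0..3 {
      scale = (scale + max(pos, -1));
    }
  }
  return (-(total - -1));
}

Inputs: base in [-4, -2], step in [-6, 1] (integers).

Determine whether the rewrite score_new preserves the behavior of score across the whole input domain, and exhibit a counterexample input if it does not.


Reading the diff, among the changes: constant usage differs, and arithmetic usage differs.
Spot check at base=-4, step=-2 — score: total := 8 | (abs(total) == (total - step)): false | shift := 0 | iter idx=2: | shift := -2 | iter idx=3: | shift := -2 | iter idx=4: | shift := -2 | iter idx=5: | shift := -2 | iter idx=6: | shift := -2 | scale := 1 | iter idx=2: | scale := 5 | iter pos=0: | scale := 5 | iter pos=1: | scale := 6 | iter pos=2: | scale := 8 | iter idx=3: | scale := 12 | iter pos=0: | scale := 12 | iter pos=1: | scale := 13 | iter pos=2: | scale := 15 | iter idx=4: | scale := 19 | iter pos=0: | scale := 19 | iter pos=1: | scale := 20 | iter pos=2: | scale := 22 | iter idx=5: | scale := 26 | iter pos=0: | scale := 26 | iter pos=1: | scale := 27 | iter pos=2: | scale := 29 | result -9. score_new: total := 8 | (abs(total) == (total - step)): false | shift := 0 | iter idx=2: | shift := -2 | iter idx=3: | shift := -2 | iter idx=4: | shift := -2 | iter idx=5: | shift := -2 | iter idx=6: | shift := -2 | scale := 1 | iter idx=2: | scale := 5 | iter pos=0: | scale := 5 | iter pos=1: | scale := 6 | iter pos=2: | scale := 8 | iter idx=3: | scale := 12 | iter pos=0: | scale := 12 | iter pos=1: | scale := 13 | iter pos=2: | scale := 15 | iter idx=4: | scale := 19 | iter pos=0: | scale := 19 | iter pos=1: | scale := 20 | iter pos=2: | scale := 22 | iter idx=5: | scale := 26 | iter pos=0: | scale := 26 | iter pos=1: | scale := 27 | iter pos=2: | scale := 29 | result -9. Both give -9.
Checked all 24 inputs in the declared domain: the outputs agree on every one.
verdict: equivalent
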